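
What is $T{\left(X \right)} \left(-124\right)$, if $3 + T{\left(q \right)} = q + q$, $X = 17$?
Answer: $-3844$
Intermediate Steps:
$T{\left(q \right)} = -3 + 2 q$ ($T{\left(q \right)} = -3 + \left(q + q\right) = -3 + 2 q$)
$T{\left(X \right)} \left(-124\right) = \left(-3 + 2 \cdot 17\right) \left(-124\right) = \left(-3 + 34\right) \left(-124\right) = 31 \left(-124\right) = -3844$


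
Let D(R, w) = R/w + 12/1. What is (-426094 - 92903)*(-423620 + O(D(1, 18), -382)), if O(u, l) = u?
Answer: 1319107514057/6 ≈ 2.1985e+11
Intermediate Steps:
D(R, w) = 12 + R/w (D(R, w) = R/w + 12*1 = R/w + 12 = 12 + R/w)
(-426094 - 92903)*(-423620 + O(D(1, 18), -382)) = (-426094 - 92903)*(-423620 + (12 + 1/18)) = -518997*(-423620 + (12 + 1*(1/18))) = -518997*(-423620 + (12 + 1/18)) = -518997*(-423620 + 217/18) = -518997*(-7624943/18) = 1319107514057/6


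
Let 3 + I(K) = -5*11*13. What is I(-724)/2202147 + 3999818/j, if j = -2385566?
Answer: -4404950022817/2626683505101 ≈ -1.6770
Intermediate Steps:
I(K) = -718 (I(K) = -3 - 5*11*13 = -3 - 55*13 = -3 - 715 = -718)
I(-724)/2202147 + 3999818/j = -718/2202147 + 3999818/(-2385566) = -718*1/2202147 + 3999818*(-1/2385566) = -718/2202147 - 1999909/1192783 = -4404950022817/2626683505101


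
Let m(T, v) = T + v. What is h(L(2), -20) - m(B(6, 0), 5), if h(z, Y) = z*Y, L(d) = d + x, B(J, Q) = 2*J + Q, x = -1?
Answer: -37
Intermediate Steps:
B(J, Q) = Q + 2*J
L(d) = -1 + d (L(d) = d - 1 = -1 + d)
h(z, Y) = Y*z
h(L(2), -20) - m(B(6, 0), 5) = -20*(-1 + 2) - ((0 + 2*6) + 5) = -20*1 - ((0 + 12) + 5) = -20 - (12 + 5) = -20 - 1*17 = -20 - 17 = -37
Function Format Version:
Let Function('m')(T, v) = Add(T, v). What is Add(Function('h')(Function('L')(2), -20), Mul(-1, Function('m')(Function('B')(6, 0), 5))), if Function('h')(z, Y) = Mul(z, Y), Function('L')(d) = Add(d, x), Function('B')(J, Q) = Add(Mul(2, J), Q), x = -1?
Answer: -37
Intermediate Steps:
Function('B')(J, Q) = Add(Q, Mul(2, J))
Function('L')(d) = Add(-1, d) (Function('L')(d) = Add(d, -1) = Add(-1, d))
Function('h')(z, Y) = Mul(Y, z)
Add(Function('h')(Function('L')(2), -20), Mul(-1, Function('m')(Function('B')(6, 0), 5))) = Add(Mul(-20, Add(-1, 2)), Mul(-1, Add(Add(0, Mul(2, 6)), 5))) = Add(Mul(-20, 1), Mul(-1, Add(Add(0, 12), 5))) = Add(-20, Mul(-1, Add(12, 5))) = Add(-20, Mul(-1, 17)) = Add(-20, -17) = -37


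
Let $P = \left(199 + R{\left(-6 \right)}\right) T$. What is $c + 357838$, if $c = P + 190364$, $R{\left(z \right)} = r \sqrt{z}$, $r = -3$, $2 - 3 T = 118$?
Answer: $\frac{1621522}{3} + 116 i \sqrt{6} \approx 5.4051 \cdot 10^{5} + 284.14 i$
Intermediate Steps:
$T = - \frac{116}{3}$ ($T = \frac{2}{3} - \frac{118}{3} = - \frac{116}{3} \approx -38.667$)
$R{\left(z \right)} = - 3 \sqrt{z}$
$P = - \frac{23084}{3} + 116 i \sqrt{6}$ ($P = \left(199 - 3 \sqrt{-6}\right) \left(- \frac{116}{3}\right) = \left(199 - 3 i \sqrt{6}\right) \left(- \frac{116}{3}\right) = - \frac{23084}{3} + 116 i \sqrt{6} \approx -7694.7 + 284.14 i$)
$c = \frac{548008}{3} + 116 i \sqrt{6}$ ($c = \left(- \frac{23084}{3} + 116 i \sqrt{6}\right) + 190364 = \frac{548008}{3} + 116 i \sqrt{6} \approx 1.8267 \cdot 10^{5} + 284.14 i$)
$c + 357838 = \left(\frac{548008}{3} + 116 i \sqrt{6}\right) + 357838 = \frac{1621522}{3} + 116 i \sqrt{6}$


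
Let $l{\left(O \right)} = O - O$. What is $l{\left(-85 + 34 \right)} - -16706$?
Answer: $16706$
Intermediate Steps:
$l{\left(O \right)} = 0$
$l{\left(-85 + 34 \right)} - -16706 = 0 - -16706 = 0 + 16706 = 16706$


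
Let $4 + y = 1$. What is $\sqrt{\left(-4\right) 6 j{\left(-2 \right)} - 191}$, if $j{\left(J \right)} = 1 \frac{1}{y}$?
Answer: $i \sqrt{183} \approx 13.528 i$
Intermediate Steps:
$y = -3$ ($y = -4 + 1 = -3$)
$j{\left(J \right)} = - \frac{1}{3}$ ($j{\left(J \right)} = 1 \frac{1}{-3} = 1 \left(- \frac{1}{3}\right) = - \frac{1}{3}$)
$\sqrt{\left(-4\right) 6 j{\left(-2 \right)} - 191} = \sqrt{\left(-4\right) 6 \left(- \frac{1}{3}\right) - 191} = \sqrt{\left(-24\right) \left(- \frac{1}{3}\right) - 191} = \sqrt{8 - 191} = \sqrt{-183} = i \sqrt{183}$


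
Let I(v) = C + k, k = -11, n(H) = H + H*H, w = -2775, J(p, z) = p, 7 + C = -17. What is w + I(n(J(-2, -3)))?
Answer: -2810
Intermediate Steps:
C = -24 (C = -7 - 17 = -24)
n(H) = H + H²
I(v) = -35 (I(v) = -24 - 11 = -35)
w + I(n(J(-2, -3))) = -2775 - 35 = -2810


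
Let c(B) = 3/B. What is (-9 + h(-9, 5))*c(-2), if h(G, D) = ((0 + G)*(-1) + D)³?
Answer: -8205/2 ≈ -4102.5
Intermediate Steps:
h(G, D) = (D - G)³ (h(G, D) = (G*(-1) + D)³ = (-G + D)³ = (D - G)³)
(-9 + h(-9, 5))*c(-2) = (-9 + (5 - 1*(-9))³)*(3/(-2)) = (-9 + (5 + 9)³)*(3*(-½)) = (-9 + 14³)*(-3/2) = (-9 + 2744)*(-3/2) = 2735*(-3/2) = -8205/2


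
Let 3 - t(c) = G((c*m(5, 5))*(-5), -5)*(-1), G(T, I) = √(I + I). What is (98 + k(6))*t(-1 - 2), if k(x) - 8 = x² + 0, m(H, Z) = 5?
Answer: 426 + 142*I*√10 ≈ 426.0 + 449.04*I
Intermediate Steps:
k(x) = 8 + x² (k(x) = 8 + (x² + 0) = 8 + x²)
G(T, I) = √2*√I (G(T, I) = √(2*I) = √2*√I)
t(c) = 3 + I*√10 (t(c) = 3 - √2*√(-5)*(-1) = 3 - √2*(I*√5)*(-1) = 3 - I*√10*(-1) = 3 - (-1)*I*√10 = 3 + I*√10)
(98 + k(6))*t(-1 - 2) = (98 + (8 + 6²))*(3 + I*√10) = (98 + (8 + 36))*(3 + I*√10) = (98 + 44)*(3 + I*√10) = 142*(3 + I*√10) = 426 + 142*I*√10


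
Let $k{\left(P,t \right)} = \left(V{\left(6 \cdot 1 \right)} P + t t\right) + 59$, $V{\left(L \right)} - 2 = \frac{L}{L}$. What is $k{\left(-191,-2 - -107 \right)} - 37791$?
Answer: $-27280$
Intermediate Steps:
$V{\left(L \right)} = 3$ ($V{\left(L \right)} = 2 + \frac{L}{L} = 2 + 1 = 3$)
$k{\left(P,t \right)} = 59 + t^{2} + 3 P$ ($k{\left(P,t \right)} = \left(3 P + t t\right) + 59 = \left(3 P + t^{2}\right) + 59 = \left(t^{2} + 3 P\right) + 59 = 59 + t^{2} + 3 P$)
$k{\left(-191,-2 - -107 \right)} - 37791 = \left(59 + \left(-2 - -107\right)^{2} + 3 \left(-191\right)\right) - 37791 = \left(59 + \left(-2 + 107\right)^{2} - 573\right) - 37791 = \left(59 + 105^{2} - 573\right) - 37791 = \left(59 + 11025 - 573\right) - 37791 = 10511 - 37791 = -27280$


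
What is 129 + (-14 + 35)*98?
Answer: 2187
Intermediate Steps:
129 + (-14 + 35)*98 = 129 + 21*98 = 129 + 2058 = 2187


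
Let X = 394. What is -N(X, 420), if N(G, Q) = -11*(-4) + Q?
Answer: -464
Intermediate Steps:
N(G, Q) = 44 + Q
-N(X, 420) = -(44 + 420) = -1*464 = -464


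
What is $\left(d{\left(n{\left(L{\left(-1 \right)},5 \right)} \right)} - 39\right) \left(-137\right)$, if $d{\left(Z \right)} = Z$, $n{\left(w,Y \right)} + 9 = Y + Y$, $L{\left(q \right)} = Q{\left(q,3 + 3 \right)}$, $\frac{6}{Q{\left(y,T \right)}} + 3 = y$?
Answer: $5206$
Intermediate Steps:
$Q{\left(y,T \right)} = \frac{6}{-3 + y}$
$L{\left(q \right)} = \frac{6}{-3 + q}$
$n{\left(w,Y \right)} = -9 + 2 Y$ ($n{\left(w,Y \right)} = -9 + \left(Y + Y\right) = -9 + 2 Y$)
$\left(d{\left(n{\left(L{\left(-1 \right)},5 \right)} \right)} - 39\right) \left(-137\right) = \left(\left(-9 + 2 \cdot 5\right) - 39\right) \left(-137\right) = \left(\left(-9 + 10\right) - 39\right) \left(-137\right) = \left(1 - 39\right) \left(-137\right) = \left(-38\right) \left(-137\right) = 5206$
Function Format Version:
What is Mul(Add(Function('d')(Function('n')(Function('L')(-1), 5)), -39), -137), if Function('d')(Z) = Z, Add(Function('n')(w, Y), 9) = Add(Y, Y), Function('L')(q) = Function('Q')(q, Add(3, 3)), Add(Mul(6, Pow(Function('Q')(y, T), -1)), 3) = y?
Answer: 5206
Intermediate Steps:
Function('Q')(y, T) = Mul(6, Pow(Add(-3, y), -1))
Function('L')(q) = Mul(6, Pow(Add(-3, q), -1))
Function('n')(w, Y) = Add(-9, Mul(2, Y)) (Function('n')(w, Y) = Add(-9, Add(Y, Y)) = Add(-9, Mul(2, Y)))
Mul(Add(Function('d')(Function('n')(Function('L')(-1), 5)), -39), -137) = Mul(Add(Add(-9, Mul(2, 5)), -39), -137) = Mul(Add(Add(-9, 10), -39), -137) = Mul(Add(1, -39), -137) = Mul(-38, -137) = 5206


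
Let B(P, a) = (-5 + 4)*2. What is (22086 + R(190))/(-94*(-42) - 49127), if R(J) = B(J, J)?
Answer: -22084/45179 ≈ -0.48881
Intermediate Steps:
B(P, a) = -2 (B(P, a) = -1*2 = -2)
R(J) = -2
(22086 + R(190))/(-94*(-42) - 49127) = (22086 - 2)/(-94*(-42) - 49127) = 22084/(3948 - 49127) = 22084/(-45179) = 22084*(-1/45179) = -22084/45179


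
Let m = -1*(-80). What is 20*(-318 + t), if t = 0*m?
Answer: -6360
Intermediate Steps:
m = 80
t = 0 (t = 0*80 = 0)
20*(-318 + t) = 20*(-318 + 0) = 20*(-318) = -6360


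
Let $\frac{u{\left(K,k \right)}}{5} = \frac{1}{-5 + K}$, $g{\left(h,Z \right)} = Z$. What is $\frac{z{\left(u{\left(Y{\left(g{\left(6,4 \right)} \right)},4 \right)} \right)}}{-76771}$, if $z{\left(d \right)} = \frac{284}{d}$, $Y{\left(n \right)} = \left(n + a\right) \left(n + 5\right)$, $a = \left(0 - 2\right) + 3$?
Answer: $- \frac{2272}{76771} \approx -0.029595$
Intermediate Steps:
$a = 1$ ($a = -2 + 3 = 1$)
$Y{\left(n \right)} = \left(1 + n\right) \left(5 + n\right)$ ($Y{\left(n \right)} = \left(n + 1\right) \left(n + 5\right) = \left(1 + n\right) \left(5 + n\right)$)
$u{\left(K,k \right)} = \frac{5}{-5 + K}$
$\frac{z{\left(u{\left(Y{\left(g{\left(6,4 \right)} \right)},4 \right)} \right)}}{-76771} = \frac{284 \frac{1}{5 \frac{1}{-5 + \left(5 + 4^{2} + 6 \cdot 4\right)}}}{-76771} = \frac{284}{5 \frac{1}{-5 + \left(5 + 16 + 24\right)}} \left(- \frac{1}{76771}\right) = \frac{284}{5 \frac{1}{-5 + 45}} \left(- \frac{1}{76771}\right) = \frac{284}{5 \cdot \frac{1}{40}} \left(- \frac{1}{76771}\right) = 284 \frac{1}{\frac{1}{8}} \left(- \frac{1}{76771}\right) = 284 \cdot 8 \left(- \frac{1}{76771}\right) = 2272 \left(- \frac{1}{76771}\right) = - \frac{2272}{76771}$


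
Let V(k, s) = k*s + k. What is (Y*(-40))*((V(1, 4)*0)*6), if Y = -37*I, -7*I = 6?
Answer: 0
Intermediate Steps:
V(k, s) = k + k*s
I = -6/7 (I = -1/7*6 = -6/7 ≈ -0.85714)
Y = 222/7 (Y = -37*(-6/7) = 222/7 ≈ 31.714)
(Y*(-40))*((V(1, 4)*0)*6) = ((222/7)*(-40))*(((1*(1 + 4))*0)*6) = -8880*(1*5)*0*6/7 = -8880*5*0*6/7 = -0*6 = -8880/7*0 = 0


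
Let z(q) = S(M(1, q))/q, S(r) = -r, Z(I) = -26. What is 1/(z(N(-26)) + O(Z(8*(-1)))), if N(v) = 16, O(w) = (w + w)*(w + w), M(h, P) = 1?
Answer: 16/43263 ≈ 0.00036983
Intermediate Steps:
O(w) = 4*w**2 (O(w) = (2*w)*(2*w) = 4*w**2)
z(q) = -1/q (z(q) = (-1*1)/q = -1/q)
1/(z(N(-26)) + O(Z(8*(-1)))) = 1/(-1/16 + 4*(-26)**2) = 1/(-1*1/16 + 4*676) = 1/(-1/16 + 2704) = 1/(43263/16) = 16/43263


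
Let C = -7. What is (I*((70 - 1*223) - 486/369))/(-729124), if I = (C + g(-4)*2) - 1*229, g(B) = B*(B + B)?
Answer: -272061/7473521 ≈ -0.036403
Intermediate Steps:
g(B) = 2*B² (g(B) = B*(2*B) = 2*B²)
I = -172 (I = (-7 + (2*(-4)²)*2) - 1*229 = (-7 + (2*16)*2) - 229 = (-7 + 32*2) - 229 = (-7 + 64) - 229 = 57 - 229 = -172)
(I*((70 - 1*223) - 486/369))/(-729124) = -172*((70 - 1*223) - 486/369)/(-729124) = -172*((70 - 223) - 486*1/369)*(-1/729124) = -172*(-153 - 54/41)*(-1/729124) = -172*(-6327/41)*(-1/729124) = (1088244/41)*(-1/729124) = -272061/7473521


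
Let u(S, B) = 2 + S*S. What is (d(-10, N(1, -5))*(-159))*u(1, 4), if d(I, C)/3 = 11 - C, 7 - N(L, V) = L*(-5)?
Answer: 1431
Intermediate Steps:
N(L, V) = 7 + 5*L (N(L, V) = 7 - L*(-5) = 7 - (-5)*L = 7 + 5*L)
d(I, C) = 33 - 3*C (d(I, C) = 3*(11 - C) = 33 - 3*C)
u(S, B) = 2 + S²
(d(-10, N(1, -5))*(-159))*u(1, 4) = ((33 - 3*(7 + 5*1))*(-159))*(2 + 1²) = ((33 - 3*(7 + 5))*(-159))*(2 + 1) = ((33 - 3*12)*(-159))*3 = ((33 - 36)*(-159))*3 = -3*(-159)*3 = 477*3 = 1431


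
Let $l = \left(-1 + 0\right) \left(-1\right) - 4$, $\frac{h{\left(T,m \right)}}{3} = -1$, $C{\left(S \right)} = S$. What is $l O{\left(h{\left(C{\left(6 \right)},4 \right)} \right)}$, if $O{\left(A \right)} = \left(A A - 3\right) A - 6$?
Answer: $72$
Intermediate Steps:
$h{\left(T,m \right)} = -3$ ($h{\left(T,m \right)} = 3 \left(-1\right) = -3$)
$l = -3$ ($l = \left(-1\right) \left(-1\right) - 4 = 1 - 4 = -3$)
$O{\left(A \right)} = -6 + A \left(-3 + A^{2}\right)$ ($O{\left(A \right)} = \left(A^{2} - 3\right) A - 6 = \left(-3 + A^{2}\right) A - 6 = A \left(-3 + A^{2}\right) - 6 = -6 + A \left(-3 + A^{2}\right)$)
$l O{\left(h{\left(C{\left(6 \right)},4 \right)} \right)} = - 3 \left(-6 + \left(-3\right)^{3} - -9\right) = - 3 \left(-6 - 27 + 9\right) = \left(-3\right) \left(-24\right) = 72$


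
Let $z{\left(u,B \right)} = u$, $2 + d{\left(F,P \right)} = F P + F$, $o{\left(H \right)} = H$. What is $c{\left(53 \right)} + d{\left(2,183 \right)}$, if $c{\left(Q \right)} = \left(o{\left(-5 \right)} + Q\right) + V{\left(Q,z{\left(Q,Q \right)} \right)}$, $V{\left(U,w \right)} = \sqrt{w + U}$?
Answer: $414 + \sqrt{106} \approx 424.3$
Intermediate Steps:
$d{\left(F,P \right)} = -2 + F + F P$ ($d{\left(F,P \right)} = -2 + \left(F P + F\right) = -2 + \left(F + F P\right) = -2 + F + F P$)
$V{\left(U,w \right)} = \sqrt{U + w}$
$c{\left(Q \right)} = -5 + Q + \sqrt{2} \sqrt{Q}$ ($c{\left(Q \right)} = \left(-5 + Q\right) + \sqrt{Q + Q} = \left(-5 + Q\right) + \sqrt{2 Q} = \left(-5 + Q\right) + \sqrt{2} \sqrt{Q} = -5 + Q + \sqrt{2} \sqrt{Q}$)
$c{\left(53 \right)} + d{\left(2,183 \right)} = \left(-5 + 53 + \sqrt{2} \sqrt{53}\right) + \left(-2 + 2 + 2 \cdot 183\right) = \left(-5 + 53 + \sqrt{106}\right) + \left(-2 + 2 + 366\right) = \left(48 + \sqrt{106}\right) + 366 = 414 + \sqrt{106}$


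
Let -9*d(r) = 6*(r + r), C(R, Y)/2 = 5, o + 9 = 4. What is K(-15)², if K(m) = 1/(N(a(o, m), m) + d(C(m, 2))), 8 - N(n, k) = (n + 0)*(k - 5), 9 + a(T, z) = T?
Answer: 9/732736 ≈ 1.2283e-5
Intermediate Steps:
o = -5 (o = -9 + 4 = -5)
a(T, z) = -9 + T
C(R, Y) = 10 (C(R, Y) = 2*5 = 10)
N(n, k) = 8 - n*(-5 + k) (N(n, k) = 8 - (n + 0)*(k - 5) = 8 - n*(-5 + k))
d(r) = -4*r/3 (d(r) = -2*(r + r)/3 = -2*2*r/3 = -4*r/3)
K(m) = 1/(-226/3 + 14*m) (K(m) = 1/((8 + 5*(-9 - 5) - m*(-9 - 5)) - 4/3*10) = 1/((8 + 5*(-14) - 1*m*(-14)) - 40/3) = 1/((8 - 70 + 14*m) - 40/3) = 1/((-62 + 14*m) - 40/3) = 1/(-226/3 + 14*m))
K(-15)² = (3/(2*(-113 + 21*(-15))))² = (3/(2*(-113 - 315)))² = ((3/2)/(-428))² = ((3/2)*(-1/428))² = (-3/856)² = 9/732736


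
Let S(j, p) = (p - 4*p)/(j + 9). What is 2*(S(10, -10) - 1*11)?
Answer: -358/19 ≈ -18.842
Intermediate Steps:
S(j, p) = -3*p/(9 + j) (S(j, p) = (-3*p)/(9 + j) = -3*p/(9 + j))
2*(S(10, -10) - 1*11) = 2*(-3*(-10)/(9 + 10) - 1*11) = 2*(-3*(-10)/19 - 11) = 2*(-3*(-10)*1/19 - 11) = 2*(30/19 - 11) = 2*(-179/19) = -358/19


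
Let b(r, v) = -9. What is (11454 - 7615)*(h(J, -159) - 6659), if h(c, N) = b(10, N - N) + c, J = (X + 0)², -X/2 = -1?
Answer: -25583096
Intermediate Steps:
X = 2 (X = -2*(-1) = 2)
J = 4 (J = (2 + 0)² = 2² = 4)
h(c, N) = -9 + c
(11454 - 7615)*(h(J, -159) - 6659) = (11454 - 7615)*((-9 + 4) - 6659) = 3839*(-5 - 6659) = 3839*(-6664) = -25583096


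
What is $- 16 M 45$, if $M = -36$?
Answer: $25920$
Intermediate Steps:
$- 16 M 45 = \left(-16\right) \left(-36\right) 45 = 576 \cdot 45 = 25920$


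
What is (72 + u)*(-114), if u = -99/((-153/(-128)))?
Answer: 20976/17 ≈ 1233.9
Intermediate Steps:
u = -1408/17 (u = -99/((-153*(-1/128))) = -99/153/128 = -99*128/153 = -1408/17 ≈ -82.823)
(72 + u)*(-114) = (72 - 1408/17)*(-114) = -184/17*(-114) = 20976/17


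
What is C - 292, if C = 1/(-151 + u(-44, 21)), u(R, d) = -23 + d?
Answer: -44677/153 ≈ -292.01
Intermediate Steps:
C = -1/153 (C = 1/(-151 + (-23 + 21)) = 1/(-151 - 2) = 1/(-153) = -1/153 ≈ -0.0065359)
C - 292 = -1/153 - 292 = -44677/153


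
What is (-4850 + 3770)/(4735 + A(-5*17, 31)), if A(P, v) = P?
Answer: -36/155 ≈ -0.23226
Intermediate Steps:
(-4850 + 3770)/(4735 + A(-5*17, 31)) = (-4850 + 3770)/(4735 - 5*17) = -1080/(4735 - 85) = -1080/4650 = -1080*1/4650 = -36/155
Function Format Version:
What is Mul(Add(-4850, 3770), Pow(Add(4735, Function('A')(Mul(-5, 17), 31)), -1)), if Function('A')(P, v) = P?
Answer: Rational(-36, 155) ≈ -0.23226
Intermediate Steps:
Mul(Add(-4850, 3770), Pow(Add(4735, Function('A')(Mul(-5, 17), 31)), -1)) = Mul(Add(-4850, 3770), Pow(Add(4735, Mul(-5, 17)), -1)) = Mul(-1080, Pow(Add(4735, -85), -1)) = Mul(-1080, Pow(4650, -1)) = Mul(-1080, Rational(1, 4650)) = Rational(-36, 155)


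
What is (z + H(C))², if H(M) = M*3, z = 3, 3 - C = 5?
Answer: 9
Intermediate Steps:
C = -2 (C = 3 - 1*5 = 3 - 5 = -2)
H(M) = 3*M
(z + H(C))² = (3 + 3*(-2))² = (3 - 6)² = (-3)² = 9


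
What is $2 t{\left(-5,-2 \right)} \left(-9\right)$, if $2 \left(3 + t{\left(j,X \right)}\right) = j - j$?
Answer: $54$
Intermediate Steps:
$t{\left(j,X \right)} = -3$ ($t{\left(j,X \right)} = -3 + \frac{j - j}{2} = -3 + \frac{1}{2} \cdot 0 = -3 + 0 = -3$)
$2 t{\left(-5,-2 \right)} \left(-9\right) = 2 \left(-3\right) \left(-9\right) = \left(-6\right) \left(-9\right) = 54$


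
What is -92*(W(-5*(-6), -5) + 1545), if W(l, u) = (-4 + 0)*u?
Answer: -143980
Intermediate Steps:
W(l, u) = -4*u
-92*(W(-5*(-6), -5) + 1545) = -92*(-4*(-5) + 1545) = -92*(20 + 1545) = -92*1565 = -143980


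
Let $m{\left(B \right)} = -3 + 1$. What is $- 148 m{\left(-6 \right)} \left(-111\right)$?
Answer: $-32856$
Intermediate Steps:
$m{\left(B \right)} = -2$
$- 148 m{\left(-6 \right)} \left(-111\right) = \left(-148\right) \left(-2\right) \left(-111\right) = 296 \left(-111\right) = -32856$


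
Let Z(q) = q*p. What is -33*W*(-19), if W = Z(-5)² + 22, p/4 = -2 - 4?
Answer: 9042594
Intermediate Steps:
p = -24 (p = 4*(-2 - 4) = 4*(-6) = -24)
Z(q) = -24*q (Z(q) = q*(-24) = -24*q)
W = 14422 (W = (-24*(-5))² + 22 = 120² + 22 = 14400 + 22 = 14422)
-33*W*(-19) = -33*14422*(-19) = -475926*(-19) = 9042594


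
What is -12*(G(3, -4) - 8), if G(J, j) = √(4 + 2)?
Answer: 96 - 12*√6 ≈ 66.606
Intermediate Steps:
G(J, j) = √6
-12*(G(3, -4) - 8) = -12*(√6 - 8) = -12*(-8 + √6) = 96 - 12*√6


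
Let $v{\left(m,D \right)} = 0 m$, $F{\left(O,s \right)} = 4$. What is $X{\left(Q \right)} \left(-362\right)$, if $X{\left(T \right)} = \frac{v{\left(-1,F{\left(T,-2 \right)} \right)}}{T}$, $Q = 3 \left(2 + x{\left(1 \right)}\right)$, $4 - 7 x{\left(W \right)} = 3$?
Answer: $0$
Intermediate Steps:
$x{\left(W \right)} = \frac{1}{7}$ ($x{\left(W \right)} = \frac{4}{7} - \frac{3}{7} = \frac{1}{7}$)
$v{\left(m,D \right)} = 0$
$Q = \frac{45}{7}$ ($Q = 3 \left(2 + \frac{1}{7}\right) = 3 \cdot \frac{15}{7} = \frac{45}{7} \approx 6.4286$)
$X{\left(T \right)} = 0$ ($X{\left(T \right)} = \frac{0}{T} = 0$)
$X{\left(Q \right)} \left(-362\right) = 0 \left(-362\right) = 0$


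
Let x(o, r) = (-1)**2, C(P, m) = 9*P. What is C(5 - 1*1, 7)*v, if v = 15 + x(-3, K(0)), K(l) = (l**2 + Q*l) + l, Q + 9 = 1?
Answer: 576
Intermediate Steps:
Q = -8 (Q = -9 + 1 = -8)
K(l) = l**2 - 7*l (K(l) = (l**2 - 8*l) + l = l**2 - 7*l)
x(o, r) = 1
v = 16 (v = 15 + 1 = 16)
C(5 - 1*1, 7)*v = (9*(5 - 1*1))*16 = (9*(5 - 1))*16 = (9*4)*16 = 36*16 = 576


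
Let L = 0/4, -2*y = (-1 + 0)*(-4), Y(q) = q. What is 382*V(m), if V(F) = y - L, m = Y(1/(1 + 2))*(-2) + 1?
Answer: -764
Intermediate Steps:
y = -2 (y = -(-1 + 0)*(-4)/2 = -(-1)*(-4)/2 = -½*4 = -2)
L = 0 (L = 0*(¼) = 0)
m = ⅓ (m = -2/(1 + 2) + 1 = -2/3 + 1 = (⅓)*(-2) + 1 = -⅔ + 1 = ⅓ ≈ 0.33333)
V(F) = -2 (V(F) = -2 - 1*0 = -2 + 0 = -2)
382*V(m) = 382*(-2) = -764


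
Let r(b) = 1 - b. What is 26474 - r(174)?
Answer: 26647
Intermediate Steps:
26474 - r(174) = 26474 - (1 - 1*174) = 26474 - (1 - 174) = 26474 - 1*(-173) = 26474 + 173 = 26647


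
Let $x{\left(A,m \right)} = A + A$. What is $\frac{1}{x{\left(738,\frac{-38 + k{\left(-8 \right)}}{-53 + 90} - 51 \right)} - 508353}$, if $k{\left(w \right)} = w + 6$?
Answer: $- \frac{1}{506877} \approx -1.9729 \cdot 10^{-6}$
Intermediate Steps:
$k{\left(w \right)} = 6 + w$
$x{\left(A,m \right)} = 2 A$
$\frac{1}{x{\left(738,\frac{-38 + k{\left(-8 \right)}}{-53 + 90} - 51 \right)} - 508353} = \frac{1}{2 \cdot 738 - 508353} = \frac{1}{1476 - 508353} = \frac{1}{-506877} = - \frac{1}{506877}$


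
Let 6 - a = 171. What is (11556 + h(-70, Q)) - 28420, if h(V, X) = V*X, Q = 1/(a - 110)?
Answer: -927506/55 ≈ -16864.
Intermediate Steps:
a = -165 (a = 6 - 1*171 = 6 - 171 = -165)
Q = -1/275 (Q = 1/(-165 - 110) = 1/(-275) = -1/275 ≈ -0.0036364)
(11556 + h(-70, Q)) - 28420 = (11556 - 70*(-1/275)) - 28420 = (11556 + 14/55) - 28420 = 635594/55 - 28420 = -927506/55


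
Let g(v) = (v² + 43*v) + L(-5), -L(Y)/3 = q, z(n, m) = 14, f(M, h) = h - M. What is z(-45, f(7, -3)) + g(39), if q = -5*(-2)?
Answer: 3182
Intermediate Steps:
q = 10
L(Y) = -30 (L(Y) = -3*10 = -30)
g(v) = -30 + v² + 43*v (g(v) = (v² + 43*v) - 30 = -30 + v² + 43*v)
z(-45, f(7, -3)) + g(39) = 14 + (-30 + 39² + 43*39) = 14 + (-30 + 1521 + 1677) = 14 + 3168 = 3182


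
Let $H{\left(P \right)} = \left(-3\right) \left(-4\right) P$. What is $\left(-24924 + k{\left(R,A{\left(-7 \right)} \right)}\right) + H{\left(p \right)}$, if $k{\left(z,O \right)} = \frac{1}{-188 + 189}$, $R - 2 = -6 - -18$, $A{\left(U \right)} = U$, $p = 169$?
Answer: $-22895$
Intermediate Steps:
$H{\left(P \right)} = 12 P$
$R = 14$ ($R = 2 - -12 = 2 + \left(-6 + 18\right) = 2 + 12 = 14$)
$k{\left(z,O \right)} = 1$ ($k{\left(z,O \right)} = 1^{-1} = 1$)
$\left(-24924 + k{\left(R,A{\left(-7 \right)} \right)}\right) + H{\left(p \right)} = \left(-24924 + 1\right) + 12 \cdot 169 = -24923 + 2028 = -22895$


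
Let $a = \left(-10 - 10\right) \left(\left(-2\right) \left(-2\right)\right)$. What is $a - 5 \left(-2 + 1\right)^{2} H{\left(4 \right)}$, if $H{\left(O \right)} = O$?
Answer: $-100$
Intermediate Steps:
$a = -80$ ($a = \left(-20\right) 4 = -80$)
$a - 5 \left(-2 + 1\right)^{2} H{\left(4 \right)} = -80 - 5 \left(-2 + 1\right)^{2} \cdot 4 = -80 - 5 \left(-1\right)^{2} \cdot 4 = -80 - 5 \cdot 1 \cdot 4 = -80 - 5 \cdot 4 = -80 - 20 = -100$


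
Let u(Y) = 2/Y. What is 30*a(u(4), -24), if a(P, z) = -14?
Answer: -420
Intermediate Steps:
30*a(u(4), -24) = 30*(-14) = -420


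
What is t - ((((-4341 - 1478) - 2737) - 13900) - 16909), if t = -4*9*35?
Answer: 38105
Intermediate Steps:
t = -1260 (t = -36*35 = -1260)
t - ((((-4341 - 1478) - 2737) - 13900) - 16909) = -1260 - ((((-4341 - 1478) - 2737) - 13900) - 16909) = -1260 - (((-5819 - 2737) - 13900) - 16909) = -1260 - ((-8556 - 13900) - 16909) = -1260 - (-22456 - 16909) = -1260 - 1*(-39365) = -1260 + 39365 = 38105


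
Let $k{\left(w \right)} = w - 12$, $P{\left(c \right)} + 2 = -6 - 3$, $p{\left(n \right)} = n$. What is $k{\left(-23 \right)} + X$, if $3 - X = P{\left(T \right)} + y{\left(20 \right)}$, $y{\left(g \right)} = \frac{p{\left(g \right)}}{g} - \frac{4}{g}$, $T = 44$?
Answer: $- \frac{109}{5} \approx -21.8$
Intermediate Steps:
$P{\left(c \right)} = -11$ ($P{\left(c \right)} = -2 - 9 = -11$)
$k{\left(w \right)} = -12 + w$
$y{\left(g \right)} = 1 - \frac{4}{g}$ ($y{\left(g \right)} = \frac{g}{g} - \frac{4}{g} = 1 - \frac{4}{g}$)
$X = \frac{66}{5}$ ($X = 3 - \left(-11 + \frac{-4 + 20}{20}\right) = 3 - \left(-11 + \frac{1}{20} \cdot 16\right) = 3 - \left(-11 + \frac{4}{5}\right) = 3 - - \frac{51}{5} = 3 + \frac{51}{5} = \frac{66}{5} \approx 13.2$)
$k{\left(-23 \right)} + X = \left(-12 - 23\right) + \frac{66}{5} = -35 + \frac{66}{5} = - \frac{109}{5}$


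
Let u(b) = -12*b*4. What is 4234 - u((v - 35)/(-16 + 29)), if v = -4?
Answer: 4090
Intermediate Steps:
u(b) = -48*b
4234 - u((v - 35)/(-16 + 29)) = 4234 - (-48)*(-4 - 35)/(-16 + 29) = 4234 - (-48)*(-39/13) = 4234 - (-48)*(-39*1/13) = 4234 - (-48)*(-3) = 4234 - 1*144 = 4234 - 144 = 4090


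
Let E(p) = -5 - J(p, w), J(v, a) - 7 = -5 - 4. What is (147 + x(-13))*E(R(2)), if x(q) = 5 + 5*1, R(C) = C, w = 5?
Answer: -471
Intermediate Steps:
J(v, a) = -2 (J(v, a) = 7 + (-5 - 4) = 7 - 9 = -2)
x(q) = 10 (x(q) = 5 + 5 = 10)
E(p) = -3 (E(p) = -5 - 1*(-2) = -5 + 2 = -3)
(147 + x(-13))*E(R(2)) = (147 + 10)*(-3) = 157*(-3) = -471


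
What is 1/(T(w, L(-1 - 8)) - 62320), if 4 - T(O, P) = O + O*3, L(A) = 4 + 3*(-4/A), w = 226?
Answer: -1/63220 ≈ -1.5818e-5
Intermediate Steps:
L(A) = 4 - 12/A
T(O, P) = 4 - 4*O (T(O, P) = 4 - (O + O*3) = 4 - (O + 3*O) = 4 - 4*O)
1/(T(w, L(-1 - 8)) - 62320) = 1/((4 - 4*226) - 62320) = 1/((4 - 904) - 62320) = 1/(-900 - 62320) = 1/(-63220) = -1/63220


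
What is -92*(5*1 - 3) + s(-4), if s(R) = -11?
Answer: -195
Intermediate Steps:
-92*(5*1 - 3) + s(-4) = -92*(5*1 - 3) - 11 = -92*(5 - 3) - 11 = -92*2 - 11 = -184 - 11 = -195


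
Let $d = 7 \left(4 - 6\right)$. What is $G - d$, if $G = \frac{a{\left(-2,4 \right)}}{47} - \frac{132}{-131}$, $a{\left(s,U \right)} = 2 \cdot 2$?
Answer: $\frac{92926}{6157} \approx 15.093$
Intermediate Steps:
$d = -14$ ($d = 7 \left(-2\right) = -14$)
$a{\left(s,U \right)} = 4$
$G = \frac{6728}{6157}$ ($G = \frac{4}{47} - \frac{132}{-131} = 4 \cdot \frac{1}{47} - - \frac{132}{131} = \frac{4}{47} + \frac{132}{131} = \frac{6728}{6157} \approx 1.0927$)
$G - d = \frac{6728}{6157} - -14 = \frac{6728}{6157} + 14 = \frac{92926}{6157}$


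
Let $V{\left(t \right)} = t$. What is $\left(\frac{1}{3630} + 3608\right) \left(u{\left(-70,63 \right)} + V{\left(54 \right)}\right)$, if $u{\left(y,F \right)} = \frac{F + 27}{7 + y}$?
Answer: $\frac{2409855544}{12705} \approx 1.8968 \cdot 10^{5}$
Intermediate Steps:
$u{\left(y,F \right)} = \frac{27 + F}{7 + y}$
$\left(\frac{1}{3630} + 3608\right) \left(u{\left(-70,63 \right)} + V{\left(54 \right)}\right) = \left(\frac{1}{3630} + 3608\right) \left(\frac{27 + 63}{7 - 70} + 54\right) = \left(\frac{1}{3630} + 3608\right) \left(\frac{1}{-63} \cdot 90 + 54\right) = \frac{13097041 \left(\left(- \frac{1}{63}\right) 90 + 54\right)}{3630} = \frac{13097041 \left(- \frac{10}{7} + 54\right)}{3630} = \frac{13097041}{3630} \cdot \frac{368}{7} = \frac{2409855544}{12705}$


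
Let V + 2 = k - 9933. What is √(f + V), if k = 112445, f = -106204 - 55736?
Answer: I*√59430 ≈ 243.78*I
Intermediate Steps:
f = -161940
V = 102510 (V = -2 + (112445 - 9933) = -2 + 102512 = 102510)
√(f + V) = √(-161940 + 102510) = √(-59430) = I*√59430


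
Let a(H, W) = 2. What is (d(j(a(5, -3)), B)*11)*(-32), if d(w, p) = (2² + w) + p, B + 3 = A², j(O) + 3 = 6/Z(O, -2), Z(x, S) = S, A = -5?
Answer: -7040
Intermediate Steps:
j(O) = -6 (j(O) = -3 + 6/(-2) = -3 + 6*(-½) = -3 - 3 = -6)
B = 22 (B = -3 + (-5)² = -3 + 25 = 22)
d(w, p) = 4 + p + w (d(w, p) = (4 + w) + p = 4 + p + w)
(d(j(a(5, -3)), B)*11)*(-32) = ((4 + 22 - 6)*11)*(-32) = (20*11)*(-32) = 220*(-32) = -7040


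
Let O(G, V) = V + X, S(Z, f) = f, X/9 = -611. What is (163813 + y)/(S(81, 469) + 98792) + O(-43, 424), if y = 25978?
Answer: -503559784/99261 ≈ -5073.1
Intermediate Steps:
X = -5499 (X = 9*(-611) = -5499)
O(G, V) = -5499 + V (O(G, V) = V - 5499 = -5499 + V)
(163813 + y)/(S(81, 469) + 98792) + O(-43, 424) = (163813 + 25978)/(469 + 98792) + (-5499 + 424) = 189791/99261 - 5075 = -503559784/99261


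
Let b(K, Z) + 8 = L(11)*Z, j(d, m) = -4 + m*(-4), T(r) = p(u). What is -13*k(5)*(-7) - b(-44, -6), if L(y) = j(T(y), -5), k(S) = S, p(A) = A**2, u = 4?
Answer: 559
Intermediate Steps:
T(r) = 16 (T(r) = 4**2 = 16)
j(d, m) = -4 - 4*m
L(y) = 16 (L(y) = -4 - 4*(-5) = -4 + 20 = 16)
b(K, Z) = -8 + 16*Z
-13*k(5)*(-7) - b(-44, -6) = -13*5*(-7) - (-8 + 16*(-6)) = -65*(-7) - (-8 - 96) = 455 - 1*(-104) = 455 + 104 = 559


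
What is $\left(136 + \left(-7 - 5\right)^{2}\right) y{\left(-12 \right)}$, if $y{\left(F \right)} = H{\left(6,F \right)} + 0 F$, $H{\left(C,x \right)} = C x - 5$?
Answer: $-21560$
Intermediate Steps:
$H{\left(C,x \right)} = -5 + C x$
$y{\left(F \right)} = -5 + 6 F$ ($y{\left(F \right)} = \left(-5 + 6 F\right) + 0 F = \left(-5 + 6 F\right) + 0 = -5 + 6 F$)
$\left(136 + \left(-7 - 5\right)^{2}\right) y{\left(-12 \right)} = \left(136 + \left(-7 - 5\right)^{2}\right) \left(-5 + 6 \left(-12\right)\right) = \left(136 + \left(-12\right)^{2}\right) \left(-5 - 72\right) = \left(136 + 144\right) \left(-77\right) = 280 \left(-77\right) = -21560$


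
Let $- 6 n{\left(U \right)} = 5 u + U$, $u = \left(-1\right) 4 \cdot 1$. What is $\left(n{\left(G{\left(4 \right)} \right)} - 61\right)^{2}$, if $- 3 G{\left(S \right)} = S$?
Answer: $\frac{267289}{81} \approx 3299.9$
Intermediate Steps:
$u = -4$ ($u = \left(-4\right) 1 = -4$)
$G{\left(S \right)} = - \frac{S}{3}$
$n{\left(U \right)} = \frac{10}{3} - \frac{U}{6}$ ($n{\left(U \right)} = - \frac{5 \left(-4\right) + U}{6} = - \frac{-20 + U}{6} = \frac{10}{3} - \frac{U}{6}$)
$\left(n{\left(G{\left(4 \right)} \right)} - 61\right)^{2} = \left(\left(\frac{10}{3} - \frac{\left(- \frac{1}{3}\right) 4}{6}\right) - 61\right)^{2} = \left(\left(\frac{10}{3} - - \frac{2}{9}\right) - 61\right)^{2} = \left(\left(\frac{10}{3} + \frac{2}{9}\right) - 61\right)^{2} = \left(\frac{32}{9} - 61\right)^{2} = \left(- \frac{517}{9}\right)^{2} = \frac{267289}{81}$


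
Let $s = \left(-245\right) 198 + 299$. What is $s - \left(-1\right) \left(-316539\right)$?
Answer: $-364750$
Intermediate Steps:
$s = -48211$ ($s = -48510 + 299 = -48211$)
$s - \left(-1\right) \left(-316539\right) = -48211 - \left(-1\right) \left(-316539\right) = -48211 - 316539 = -364750$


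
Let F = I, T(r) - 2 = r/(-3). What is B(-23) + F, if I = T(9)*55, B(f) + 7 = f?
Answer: -85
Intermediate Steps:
T(r) = 2 - r/3 (T(r) = 2 + r/(-3) = 2 + r*(-⅓) = 2 - r/3)
B(f) = -7 + f
I = -55 (I = (2 - ⅓*9)*55 = (2 - 3)*55 = -1*55 = -55)
F = -55
B(-23) + F = (-7 - 23) - 55 = -30 - 55 = -85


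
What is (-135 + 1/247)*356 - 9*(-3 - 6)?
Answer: -11850457/247 ≈ -47978.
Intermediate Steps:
(-135 + 1/247)*356 - 9*(-3 - 6) = (-135 + 1/247)*356 - 9*(-9) = -33344/247*356 + 81 = -11870464/247 + 81 = -11850457/247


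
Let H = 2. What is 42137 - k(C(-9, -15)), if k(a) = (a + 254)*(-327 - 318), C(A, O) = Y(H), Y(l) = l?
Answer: 207257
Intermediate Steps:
C(A, O) = 2
k(a) = -163830 - 645*a (k(a) = (254 + a)*(-645) = -163830 - 645*a)
42137 - k(C(-9, -15)) = 42137 - (-163830 - 645*2) = 42137 - (-163830 - 1290) = 42137 - 1*(-165120) = 42137 + 165120 = 207257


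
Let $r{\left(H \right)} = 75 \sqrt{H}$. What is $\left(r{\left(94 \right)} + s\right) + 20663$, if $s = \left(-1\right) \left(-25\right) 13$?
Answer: $20988 + 75 \sqrt{94} \approx 21715.0$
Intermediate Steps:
$s = 325$ ($s = 25 \cdot 13 = 325$)
$\left(r{\left(94 \right)} + s\right) + 20663 = \left(75 \sqrt{94} + 325\right) + 20663 = \left(325 + 75 \sqrt{94}\right) + 20663 = 20988 + 75 \sqrt{94}$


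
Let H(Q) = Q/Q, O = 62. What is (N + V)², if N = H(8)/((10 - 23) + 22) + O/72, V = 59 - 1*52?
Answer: 82369/1296 ≈ 63.556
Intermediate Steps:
H(Q) = 1
V = 7 (V = 59 - 52 = 7)
N = 35/36 (N = 1/((10 - 23) + 22) + 62/72 = 1/(-13 + 22) + 62*(1/72) = 1/9 + 31/36 = 1*(⅑) + 31/36 = ⅑ + 31/36 = 35/36 ≈ 0.97222)
(N + V)² = (35/36 + 7)² = (287/36)² = 82369/1296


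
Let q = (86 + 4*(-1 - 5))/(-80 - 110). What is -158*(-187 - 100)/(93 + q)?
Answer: 2153935/4402 ≈ 489.31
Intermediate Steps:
q = -31/95 (q = (86 + 4*(-6))/(-190) = (86 - 24)*(-1/190) = 62*(-1/190) = -31/95 ≈ -0.32632)
-158*(-187 - 100)/(93 + q) = -158*(-187 - 100)/(93 - 31/95) = -(-45346)/8804/95 = -(-45346)*95/8804 = -158*(-27265/8804) = 2153935/4402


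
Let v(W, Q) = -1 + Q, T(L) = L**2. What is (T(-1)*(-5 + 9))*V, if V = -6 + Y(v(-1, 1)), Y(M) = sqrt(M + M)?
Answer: -24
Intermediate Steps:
Y(M) = sqrt(2)*sqrt(M) (Y(M) = sqrt(2*M) = sqrt(2)*sqrt(M))
V = -6 (V = -6 + sqrt(2)*sqrt(-1 + 1) = -6 + sqrt(2)*sqrt(0) = -6 + sqrt(2)*0 = -6 + 0 = -6)
(T(-1)*(-5 + 9))*V = ((-1)**2*(-5 + 9))*(-6) = (1*4)*(-6) = 4*(-6) = -24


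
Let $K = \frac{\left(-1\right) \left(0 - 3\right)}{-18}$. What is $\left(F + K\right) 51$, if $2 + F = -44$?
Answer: $- \frac{4709}{2} \approx -2354.5$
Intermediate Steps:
$F = -46$ ($F = -2 - 44 = -46$)
$K = - \frac{1}{6}$ ($K = \left(-1\right) \left(-3\right) \left(- \frac{1}{18}\right) = 3 \left(- \frac{1}{18}\right) = - \frac{1}{6} \approx -0.16667$)
$\left(F + K\right) 51 = \left(-46 - \frac{1}{6}\right) 51 = \left(- \frac{277}{6}\right) 51 = - \frac{4709}{2}$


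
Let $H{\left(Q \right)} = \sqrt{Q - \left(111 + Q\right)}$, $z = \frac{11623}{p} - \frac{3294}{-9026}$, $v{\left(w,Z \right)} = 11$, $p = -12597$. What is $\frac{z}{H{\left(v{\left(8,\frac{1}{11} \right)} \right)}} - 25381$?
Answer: $-25381 + \frac{31707340 i \sqrt{111}}{6310378971} \approx -25381.0 + 0.052938 i$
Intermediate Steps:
$z = - \frac{31707340}{56850261}$ ($z = \frac{11623}{-12597} - \frac{3294}{-9026} = 11623 \left(- \frac{1}{12597}\right) - - \frac{1647}{4513} = - \frac{11623}{12597} + \frac{1647}{4513} = - \frac{31707340}{56850261} \approx -0.55773$)
$H{\left(Q \right)} = i \sqrt{111}$ ($H{\left(Q \right)} = \sqrt{-111} = i \sqrt{111}$)
$\frac{z}{H{\left(v{\left(8,\frac{1}{11} \right)} \right)}} - 25381 = - \frac{31707340}{56850261 i \sqrt{111}} - 25381 = - \frac{31707340 \left(- \frac{i \sqrt{111}}{111}\right)}{56850261} - 25381 = \frac{31707340 i \sqrt{111}}{6310378971} - 25381 = -25381 + \frac{31707340 i \sqrt{111}}{6310378971}$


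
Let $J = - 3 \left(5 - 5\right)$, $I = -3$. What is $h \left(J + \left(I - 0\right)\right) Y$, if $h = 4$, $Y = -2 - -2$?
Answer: $0$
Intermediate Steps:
$Y = 0$ ($Y = -2 + 2 = 0$)
$J = 0$ ($J = \left(-3\right) 0 = 0$)
$h \left(J + \left(I - 0\right)\right) Y = 4 \left(0 - 3\right) 0 = 4 \left(\left(-3\right) 0\right) = 4 \cdot 0 = 0$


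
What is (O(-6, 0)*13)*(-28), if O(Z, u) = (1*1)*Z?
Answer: 2184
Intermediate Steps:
O(Z, u) = Z (O(Z, u) = 1*Z = Z)
(O(-6, 0)*13)*(-28) = -6*13*(-28) = -78*(-28) = 2184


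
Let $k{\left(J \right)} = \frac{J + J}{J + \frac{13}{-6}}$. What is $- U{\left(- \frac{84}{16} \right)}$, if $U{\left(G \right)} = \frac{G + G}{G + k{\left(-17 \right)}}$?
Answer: $- \frac{1610}{533} \approx -3.0206$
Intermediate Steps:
$k{\left(J \right)} = \frac{2 J}{- \frac{13}{6} + J}$ ($k{\left(J \right)} = \frac{2 J}{J + 13 \left(- \frac{1}{6}\right)} = \frac{2 J}{J - \frac{13}{6}} = \frac{2 J}{- \frac{13}{6} + J}$)
$U{\left(G \right)} = \frac{2 G}{\frac{204}{115} + G}$ ($U{\left(G \right)} = \frac{G + G}{G + 12 \left(-17\right) \frac{1}{-13 + 6 \left(-17\right)}} = \frac{2 G}{G + 12 \left(-17\right) \frac{1}{-13 - 102}} = \frac{2 G}{G + 12 \left(-17\right) \frac{1}{-115}} = \frac{2 G}{G + 12 \left(-17\right) \left(- \frac{1}{115}\right)} = \frac{2 G}{G + \frac{204}{115}} = \frac{2 G}{\frac{204}{115} + G}$)
$- U{\left(- \frac{84}{16} \right)} = - \frac{230 \left(- \frac{84}{16}\right)}{204 + 115 \left(- \frac{84}{16}\right)} = - \frac{230 \left(\left(-84\right) \frac{1}{16}\right)}{204 + 115 \left(\left(-84\right) \frac{1}{16}\right)} = - \frac{230 \left(-21\right)}{4 \left(204 + 115 \left(- \frac{21}{4}\right)\right)} = - \frac{230 \left(-21\right)}{4 \left(204 - \frac{2415}{4}\right)} = - \frac{230 \left(-21\right)}{4 \left(- \frac{1599}{4}\right)} = - \frac{230 \left(-21\right) \left(-4\right)}{4 \cdot 1599} = \left(-1\right) \frac{1610}{533} = - \frac{1610}{533}$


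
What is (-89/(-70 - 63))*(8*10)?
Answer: 7120/133 ≈ 53.534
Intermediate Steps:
(-89/(-70 - 63))*(8*10) = (-89/(-133))*80 = -1/133*(-89)*80 = (89/133)*80 = 7120/133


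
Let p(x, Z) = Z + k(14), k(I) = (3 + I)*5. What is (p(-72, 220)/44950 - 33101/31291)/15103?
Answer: -10195491/146502271630 ≈ -6.9593e-5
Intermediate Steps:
k(I) = 15 + 5*I
p(x, Z) = 85 + Z (p(x, Z) = Z + (15 + 5*14) = Z + (15 + 70) = Z + 85 = 85 + Z)
(p(-72, 220)/44950 - 33101/31291)/15103 = ((85 + 220)/44950 - 33101/31291)/15103 = (305*(1/44950) - 33101*1/31291)*(1/15103) = (61/8990 - 33101/31291)*(1/15103) = -10195491/9700210*1/15103 = -10195491/146502271630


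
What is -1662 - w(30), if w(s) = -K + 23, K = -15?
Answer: -1700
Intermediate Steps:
w(s) = 38 (w(s) = -1*(-15) + 23 = 15 + 23 = 38)
-1662 - w(30) = -1662 - 1*38 = -1662 - 38 = -1700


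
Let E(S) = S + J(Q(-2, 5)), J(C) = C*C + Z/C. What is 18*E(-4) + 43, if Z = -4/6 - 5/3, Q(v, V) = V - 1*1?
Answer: 497/2 ≈ 248.50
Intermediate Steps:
Q(v, V) = -1 + V (Q(v, V) = V - 1 = -1 + V)
Z = -7/3 (Z = -4*⅙ - 5*⅓ = -⅔ - 5/3 = -7/3 ≈ -2.3333)
J(C) = C² - 7/(3*C) (J(C) = C*C - 7/(3*C) = C² - 7/(3*C))
E(S) = 185/12 + S (E(S) = S + (-7/3 + (-1 + 5)³)/(-1 + 5) = S + (-7/3 + 4³)/4 = S + (-7/3 + 64)/4 = S + (¼)*(185/3) = S + 185/12 = 185/12 + S)
18*E(-4) + 43 = 18*(185/12 - 4) + 43 = 18*(137/12) + 43 = 411/2 + 43 = 497/2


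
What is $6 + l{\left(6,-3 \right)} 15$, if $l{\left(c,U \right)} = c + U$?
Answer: $51$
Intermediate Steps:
$l{\left(c,U \right)} = U + c$
$6 + l{\left(6,-3 \right)} 15 = 6 + \left(-3 + 6\right) 15 = 6 + 3 \cdot 15 = 6 + 45 = 51$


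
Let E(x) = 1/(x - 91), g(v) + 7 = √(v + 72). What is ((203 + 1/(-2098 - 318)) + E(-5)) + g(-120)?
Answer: 2841059/14496 + 4*I*√3 ≈ 195.99 + 6.9282*I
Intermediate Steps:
g(v) = -7 + √(72 + v) (g(v) = -7 + √(v + 72) = -7 + √(72 + v))
E(x) = 1/(-91 + x)
((203 + 1/(-2098 - 318)) + E(-5)) + g(-120) = ((203 + 1/(-2098 - 318)) + 1/(-91 - 5)) + (-7 + √(72 - 120)) = ((203 + 1/(-2416)) + 1/(-96)) + (-7 + √(-48)) = ((203 - 1/2416) - 1/96) + (-7 + 4*I*√3) = (490447/2416 - 1/96) + (-7 + 4*I*√3) = 2942531/14496 + (-7 + 4*I*√3) = 2841059/14496 + 4*I*√3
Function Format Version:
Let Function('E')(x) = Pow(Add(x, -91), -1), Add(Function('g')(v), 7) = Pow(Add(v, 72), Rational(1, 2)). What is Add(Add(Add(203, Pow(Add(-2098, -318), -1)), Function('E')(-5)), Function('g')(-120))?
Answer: Add(Rational(2841059, 14496), Mul(4, I, Pow(3, Rational(1, 2)))) ≈ Add(195.99, Mul(6.9282, I))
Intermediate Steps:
Function('g')(v) = Add(-7, Pow(Add(72, v), Rational(1, 2))) (Function('g')(v) = Add(-7, Pow(Add(v, 72), Rational(1, 2))) = Add(-7, Pow(Add(72, v), Rational(1, 2))))
Function('E')(x) = Pow(Add(-91, x), -1)
Add(Add(Add(203, Pow(Add(-2098, -318), -1)), Function('E')(-5)), Function('g')(-120)) = Add(Add(Add(203, Pow(Add(-2098, -318), -1)), Pow(Add(-91, -5), -1)), Add(-7, Pow(Add(72, -120), Rational(1, 2)))) = Add(Add(Add(203, Pow(-2416, -1)), Pow(-96, -1)), Add(-7, Pow(-48, Rational(1, 2)))) = Add(Add(Add(203, Rational(-1, 2416)), Rational(-1, 96)), Add(-7, Mul(4, I, Pow(3, Rational(1, 2))))) = Add(Add(Rational(490447, 2416), Rational(-1, 96)), Add(-7, Mul(4, I, Pow(3, Rational(1, 2))))) = Add(Rational(2942531, 14496), Add(-7, Mul(4, I, Pow(3, Rational(1, 2))))) = Add(Rational(2841059, 14496), Mul(4, I, Pow(3, Rational(1, 2))))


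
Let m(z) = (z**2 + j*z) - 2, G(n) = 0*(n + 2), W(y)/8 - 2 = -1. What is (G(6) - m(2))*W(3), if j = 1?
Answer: -32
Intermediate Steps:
W(y) = 8 (W(y) = 16 + 8*(-1) = 16 - 8 = 8)
G(n) = 0 (G(n) = 0*(2 + n) = 0)
m(z) = -2 + z + z**2 (m(z) = (z**2 + 1*z) - 2 = (z**2 + z) - 2 = (z + z**2) - 2 = -2 + z + z**2)
(G(6) - m(2))*W(3) = (0 - (-2 + 2 + 2**2))*8 = (0 - (-2 + 2 + 4))*8 = (0 - 1*4)*8 = (0 - 4)*8 = -4*8 = -32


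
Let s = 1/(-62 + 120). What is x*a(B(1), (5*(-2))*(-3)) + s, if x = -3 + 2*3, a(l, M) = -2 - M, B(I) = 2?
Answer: -5567/58 ≈ -95.983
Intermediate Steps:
x = 3 (x = -3 + 6 = 3)
s = 1/58 ≈ 0.017241
x*a(B(1), (5*(-2))*(-3)) + s = 3*(-2 - 5*(-2)*(-3)) + 1/58 = 3*(-2 - (-10)*(-3)) + 1/58 = 3*(-2 - 1*30) + 1/58 = 3*(-2 - 30) + 1/58 = 3*(-32) + 1/58 = -96 + 1/58 = -5567/58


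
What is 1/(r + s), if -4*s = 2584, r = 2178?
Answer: 1/1532 ≈ 0.00065274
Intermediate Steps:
s = -646 (s = -¼*2584 = -646)
1/(r + s) = 1/(2178 - 646) = 1/1532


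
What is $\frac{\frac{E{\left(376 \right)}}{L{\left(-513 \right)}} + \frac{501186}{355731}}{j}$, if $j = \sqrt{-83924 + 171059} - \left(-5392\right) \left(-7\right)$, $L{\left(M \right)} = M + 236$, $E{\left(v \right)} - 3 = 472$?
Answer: $\frac{379247975344}{46789619189915429} + \frac{10047901 \sqrt{87135}}{46789619189915429} \approx 8.1688 \cdot 10^{-6}$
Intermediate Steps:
$E{\left(v \right)} = 475$ ($E{\left(v \right)} = 3 + 472 = 475$)
$L{\left(M \right)} = 236 + M$
$j = -37744 + \sqrt{87135}$ ($j = \sqrt{87135} - 37744 = -37744 + \sqrt{87135} \approx -37449.0$)
$\frac{\frac{E{\left(376 \right)}}{L{\left(-513 \right)}} + \frac{501186}{355731}}{j} = \frac{\frac{475}{236 - 513} + \frac{501186}{355731}}{-37744 + \sqrt{87135}} = \frac{\frac{475}{-277} + 501186 \cdot \frac{1}{355731}}{-37744 + \sqrt{87135}} = \frac{475 \left(- \frac{1}{277}\right) + \frac{167062}{118577}}{-37744 + \sqrt{87135}} = \frac{- \frac{475}{277} + \frac{167062}{118577}}{-37744 + \sqrt{87135}} = - \frac{10047901}{32845829 \left(-37744 + \sqrt{87135}\right)}$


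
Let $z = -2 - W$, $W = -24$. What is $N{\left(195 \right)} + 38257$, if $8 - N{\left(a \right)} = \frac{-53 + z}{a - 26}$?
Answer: $\frac{6466816}{169} \approx 38265.0$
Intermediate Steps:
$z = 22$ ($z = -2 - -24 = -2 + 24 = 22$)
$N{\left(a \right)} = 8 + \frac{31}{-26 + a}$ ($N{\left(a \right)} = 8 - \frac{-53 + 22}{a - 26} = 8 - - \frac{31}{-26 + a} = 8 + \frac{31}{-26 + a}$)
$N{\left(195 \right)} + 38257 = \frac{-177 + 8 \cdot 195}{-26 + 195} + 38257 = \frac{-177 + 1560}{169} + 38257 = \frac{1}{169} \cdot 1383 + 38257 = \frac{1383}{169} + 38257 = \frac{6466816}{169}$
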